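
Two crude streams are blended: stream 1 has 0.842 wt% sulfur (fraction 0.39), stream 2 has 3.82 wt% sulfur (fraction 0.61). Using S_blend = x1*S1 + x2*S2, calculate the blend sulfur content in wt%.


Linear sulfur blending: S_blend = x1*S1 + x2*S2
Contribution 1: 0.39 * 0.842 = 0.32838 wt%
Contribution 2: 0.61 * 3.82 = 2.3302 wt%
S_blend = 0.32838 + 2.3302 = 2.65858

2.65858 wt%


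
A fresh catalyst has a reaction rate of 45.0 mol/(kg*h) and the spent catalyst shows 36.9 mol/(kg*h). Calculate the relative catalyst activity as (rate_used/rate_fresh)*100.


Activity (%) = (rate_used / rate_fresh) * 100
rate_used = 36.9, rate_fresh = 45.0
= (36.9 / 45.0) * 100
= 0.8200 * 100 = 82.00

82.00 %


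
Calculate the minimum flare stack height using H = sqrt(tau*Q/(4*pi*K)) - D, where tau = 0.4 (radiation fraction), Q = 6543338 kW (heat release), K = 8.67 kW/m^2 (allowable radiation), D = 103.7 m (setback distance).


tau*Q/(4*pi*K) = 0.4 * 6543338 / (4 * pi * 8.67) = 24023.2
sqrt(24023.2) = 154.994
H = 154.994 - 103.7 = 51.29

51.29 m


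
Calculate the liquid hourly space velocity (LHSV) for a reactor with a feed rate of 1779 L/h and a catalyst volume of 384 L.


LHSV = volumetric feed rate / catalyst volume
= 1779 L/h / 384 L
= 4.633 h^-1

4.633 h^-1


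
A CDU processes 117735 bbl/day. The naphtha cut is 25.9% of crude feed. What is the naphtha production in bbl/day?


Crude throughput = 117735 bbl/day
Fraction yield = 25.9%
yield = throughput * fraction / 100
yield = 117735 * 25.9 / 100 = 30493.365

30493.365 bbl/day


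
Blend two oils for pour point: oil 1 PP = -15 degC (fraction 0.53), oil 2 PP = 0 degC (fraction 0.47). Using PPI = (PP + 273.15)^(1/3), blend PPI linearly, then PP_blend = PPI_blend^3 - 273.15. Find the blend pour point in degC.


PPI_1 = (-15 + 273.15)^(1/3) = 6.36733
PPI_2 = (0 + 273.15)^(1/3) = 6.488342
PPI_blend = 0.53 * 6.36733 + 0.47 * 6.488342 = 6.424206
PP_blend = 6.424206^3 - 273.15 = 265.1297 - 273.15 = -8.02

-8.02 degC


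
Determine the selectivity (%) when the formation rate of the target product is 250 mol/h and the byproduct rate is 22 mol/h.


Selectivity = desired / (desired + undesired) * 100
Total products = 250 + 22 = 272 mol/h
S = 250 / 272 * 100
= 0.9191 * 100
= 91.91 %

91.91 %


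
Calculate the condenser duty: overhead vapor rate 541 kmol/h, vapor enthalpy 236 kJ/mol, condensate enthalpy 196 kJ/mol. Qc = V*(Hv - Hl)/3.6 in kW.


Qc = 541 * (236 - 196) / 3.6 = 541 * 40 / 3.6 = 6011

6011 kW


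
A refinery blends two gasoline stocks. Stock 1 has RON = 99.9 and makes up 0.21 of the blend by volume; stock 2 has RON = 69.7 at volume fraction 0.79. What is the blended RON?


Linear blending: RON_blend = sum(vi * RONi)
Contribution 1: 0.21 * 99.9 = 20.979
Contribution 2: 0.79 * 69.7 = 55.063
RON_blend = 20.979 + 55.063 = 76.042

76.042


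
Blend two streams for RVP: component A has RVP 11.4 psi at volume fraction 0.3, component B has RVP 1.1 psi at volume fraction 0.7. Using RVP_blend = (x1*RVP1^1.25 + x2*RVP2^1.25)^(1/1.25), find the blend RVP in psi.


Chevron index: RVP_blend = (sum xi*RVPi^1.25)^(1/1.25)
RVP^1.25 terms: 0.3 * 11.4^1.25 + 0.7 * 1.1^1.25 = 7.0728
RVP_blend = 7.0728^(1/1.25) = 4.783

4.783 psi


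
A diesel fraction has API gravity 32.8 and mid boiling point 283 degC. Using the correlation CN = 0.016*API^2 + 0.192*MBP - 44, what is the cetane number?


CN = 0.016 * 32.8^2 + 0.192 * 283 - 44
CN = 17.21344 + 54.336 - 44 = 27.54944

27.54944


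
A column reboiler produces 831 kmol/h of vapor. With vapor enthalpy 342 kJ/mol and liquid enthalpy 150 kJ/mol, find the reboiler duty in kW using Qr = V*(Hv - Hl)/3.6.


Qr = 831 * (342 - 150) / 3.6 = 831 * 192 / 3.6 = 44320

44320 kW


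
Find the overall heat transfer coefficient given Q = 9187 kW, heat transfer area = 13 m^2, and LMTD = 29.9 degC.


From Q = U*A*LMTD, U = Q / (A * LMTD)
U = 9187 / (13 * 29.9) = 9187 / 388.7 = 23.64

23.64 kW/(m^2*K)


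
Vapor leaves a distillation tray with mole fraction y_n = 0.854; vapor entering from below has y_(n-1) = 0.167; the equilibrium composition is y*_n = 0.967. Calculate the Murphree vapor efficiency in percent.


Murphree vapor efficiency: EMV = (y_n - y_(n-1)) / (y*_n - y_(n-1)) * 100
EMV = (0.854 - 0.167) / (0.967 - 0.167) * 100 = 0.687 / 0.8 * 100 = 85.88

85.88 %


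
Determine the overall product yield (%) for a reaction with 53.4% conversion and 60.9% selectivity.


Overall yield = conversion (%) * selectivity (%) / 100
Conversion = 53.4%, Selectivity = 60.9%
Y = 53.4 * 60.9 / 100
= 32.5206 %

32.5206 %


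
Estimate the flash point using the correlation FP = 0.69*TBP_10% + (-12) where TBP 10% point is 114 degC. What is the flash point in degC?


FP = 0.69 * 114 + (-12) = 66.66

66.66 degC


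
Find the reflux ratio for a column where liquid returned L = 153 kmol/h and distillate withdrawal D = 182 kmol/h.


Reflux ratio definition: R = L / D (liquid returned / distillate withdrawn)
L = 153 kmol/h, D = 182 kmol/h
R = 153 / 182 = 0.8407

0.8407


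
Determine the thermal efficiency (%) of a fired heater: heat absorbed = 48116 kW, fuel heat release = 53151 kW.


Furnace efficiency = Q_absorbed / Q_fuel * 100
= 48116 / 53151 * 100 = 90.53

90.53 %


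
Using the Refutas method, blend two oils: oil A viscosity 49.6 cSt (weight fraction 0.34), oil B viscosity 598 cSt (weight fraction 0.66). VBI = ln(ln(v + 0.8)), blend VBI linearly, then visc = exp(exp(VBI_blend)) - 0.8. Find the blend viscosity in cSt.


Refutas method: VBN_i = 14.534*ln(ln(visc_i + 0.8)) + 10.975, blended linearly by mass fraction; since VBN is linear in VBI_i = ln(ln(visc_i + 0.8)) and the fractions sum to 1, blend VBI directly: visc = exp(exp(VBI_blend)) - 0.8
VBI_1 = ln(ln(49.6 + 0.8)) = 1.36609
VBI_2 = ln(ln(598 + 0.8)) = 1.85551
VBI_blend = 0.34 * 1.36609 + 0.66 * 1.85551 = 1.68911
visc_blend = exp(exp(1.68911)) - 0.8 = 223.9

223.9 cSt


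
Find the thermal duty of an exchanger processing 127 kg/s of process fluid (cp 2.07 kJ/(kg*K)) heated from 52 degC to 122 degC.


Q = m_dot * cp * delta_T
delta_T = 122 - 52 = 70 K
Q = 127 * 2.07 * 70
= 262.89 * 70
= 18402.3 kW

18402.3 kW


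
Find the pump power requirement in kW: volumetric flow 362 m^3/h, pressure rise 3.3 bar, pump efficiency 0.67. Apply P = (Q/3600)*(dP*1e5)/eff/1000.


Q = 362 / 3600 = 0.100556 m^3/s
P = 0.100556 * (3.3 * 1e5) / 0.67 / 1000 = 49.53

49.53 kW


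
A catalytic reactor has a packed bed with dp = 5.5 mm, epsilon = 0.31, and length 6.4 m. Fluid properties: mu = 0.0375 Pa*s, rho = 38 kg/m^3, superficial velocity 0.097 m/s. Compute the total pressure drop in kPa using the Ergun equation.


dp = 5.5 mm = 0.0055 m
Viscous term = 150*0.0375*0.097*(1-0.31)^2 / (0.0055^2*0.31^3) = 288258
Inertial term = 1.75*38*0.097^2*(1-0.31) / (0.0055*0.31^3) = 2634.91
dP/L = 288258 + 2634.91 = 290893 Pa/m
dP = 290893 * 6.4 / 1000 = 1862 kPa

1862 kPa


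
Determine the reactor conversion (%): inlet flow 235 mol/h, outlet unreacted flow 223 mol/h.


X = (F_in - F_out) / F_in * 100
Moles reacted = 235 - 223 = 12
X = 12 / 235 * 100
= 0.05106 * 100
= 5.106 %

5.106 %


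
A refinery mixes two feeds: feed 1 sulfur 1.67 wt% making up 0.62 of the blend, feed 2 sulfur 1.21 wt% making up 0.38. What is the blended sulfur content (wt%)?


Linear sulfur blending: S_blend = x1*S1 + x2*S2
Contribution 1: 0.62 * 1.67 = 1.0354 wt%
Contribution 2: 0.38 * 1.21 = 0.4598 wt%
S_blend = 1.0354 + 0.4598 = 1.4952

1.4952 wt%


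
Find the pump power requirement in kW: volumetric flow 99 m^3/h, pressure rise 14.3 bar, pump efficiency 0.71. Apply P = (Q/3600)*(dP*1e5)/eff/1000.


Q = 99 / 3600 = 0.0275 m^3/s
P = 0.0275 * (14.3 * 1e5) / 0.71 / 1000 = 55.39

55.39 kW


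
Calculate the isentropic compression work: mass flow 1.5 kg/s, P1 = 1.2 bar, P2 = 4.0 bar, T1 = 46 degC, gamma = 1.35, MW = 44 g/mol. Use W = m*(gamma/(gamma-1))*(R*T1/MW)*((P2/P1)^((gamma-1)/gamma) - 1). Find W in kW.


Isentropic work: W = m*(gamma/(gamma-1))*(R*T1/MW)*((P2/P1)^((gamma-1)/gamma) - 1)
T1 = 46 + 273.15 = 319.15 K
Pressure ratio = 4.0 / 1.2 = 3.33333
Exponent = (1.35 - 1)/1.35 = 0.259259
(P2/P1)^exp - 1 = 3.33333^0.259259 - 1 = 0.366347
W = 1.5 * 1.35 / 0.35 * 8.314 * 319.15 / 44 * 0.366347 = 127.8

127.8 kW


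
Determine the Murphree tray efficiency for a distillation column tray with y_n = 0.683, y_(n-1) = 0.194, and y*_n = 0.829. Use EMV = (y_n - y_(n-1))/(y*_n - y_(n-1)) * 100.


Murphree vapor efficiency: EMV = (y_n - y_(n-1)) / (y*_n - y_(n-1)) * 100
EMV = (0.683 - 0.194) / (0.829 - 0.194) * 100 = 0.489 / 0.635 * 100 = 77.01

77.01 %


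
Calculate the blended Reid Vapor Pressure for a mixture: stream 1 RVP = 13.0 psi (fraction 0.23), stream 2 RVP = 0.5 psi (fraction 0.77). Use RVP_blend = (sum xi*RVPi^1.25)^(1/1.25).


Chevron index: RVP_blend = (sum xi*RVPi^1.25)^(1/1.25)
RVP^1.25 terms: 0.23 * 13.0^1.25 + 0.77 * 0.5^1.25 = 6.00124
RVP_blend = 6.00124^(1/1.25) = 4.194

4.194 psi


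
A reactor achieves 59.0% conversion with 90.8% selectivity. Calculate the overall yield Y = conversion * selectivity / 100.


Overall yield = conversion (%) * selectivity (%) / 100
Conversion = 59.0%, Selectivity = 90.8%
Y = 59.0 * 90.8 / 100
= 53.572 %

53.572 %


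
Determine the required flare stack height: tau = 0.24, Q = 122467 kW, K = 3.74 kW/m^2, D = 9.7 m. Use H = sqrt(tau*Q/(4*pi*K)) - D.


tau*Q/(4*pi*K) = 0.24 * 122467 / (4 * pi * 3.74) = 625.387
sqrt(625.387) = 25.0077
H = 25.0077 - 9.7 = 15.31

15.31 m


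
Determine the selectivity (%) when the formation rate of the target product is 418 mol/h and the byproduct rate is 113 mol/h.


Selectivity = desired / (desired + undesired) * 100
Total products = 418 + 113 = 531 mol/h
S = 418 / 531 * 100
= 0.7872 * 100
= 78.72 %

78.72 %


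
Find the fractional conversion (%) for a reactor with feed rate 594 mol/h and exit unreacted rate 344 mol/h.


X = (F_in - F_out) / F_in * 100
Moles reacted = 594 - 344 = 250
X = 250 / 594 * 100
= 0.4209 * 100
= 42.09 %

42.09 %


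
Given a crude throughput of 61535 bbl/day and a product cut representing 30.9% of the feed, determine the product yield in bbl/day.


Crude throughput = 61535 bbl/day
Fraction yield = 30.9%
yield = throughput * fraction / 100
yield = 61535 * 30.9 / 100 = 19014.315

19014.315 bbl/day


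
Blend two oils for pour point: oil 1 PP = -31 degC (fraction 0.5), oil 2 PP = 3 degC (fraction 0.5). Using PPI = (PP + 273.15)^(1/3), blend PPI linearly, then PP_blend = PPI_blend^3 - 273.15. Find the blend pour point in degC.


PPI_1 = (-31 + 273.15)^(1/3) = 6.232967
PPI_2 = (3 + 273.15)^(1/3) = 6.512009
PPI_blend = 0.5 * 6.232967 + 0.5 * 6.512009 = 6.372488
PP_blend = 6.372488^3 - 273.15 = 258.7778 - 273.15 = -14.37

-14.37 degC


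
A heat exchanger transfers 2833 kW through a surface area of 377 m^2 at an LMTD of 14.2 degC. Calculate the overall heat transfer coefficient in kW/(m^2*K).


From Q = U*A*LMTD, U = Q / (A * LMTD)
U = 2833 / (377 * 14.2) = 2833 / 5353.4 = 0.5292

0.5292 kW/(m^2*K)


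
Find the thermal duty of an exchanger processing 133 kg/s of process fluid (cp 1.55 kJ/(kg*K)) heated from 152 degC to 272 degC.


Q = m_dot * cp * delta_T
delta_T = 272 - 152 = 120 K
Q = 133 * 1.55 * 120
= 206.15 * 120
= 24738 kW

24738 kW


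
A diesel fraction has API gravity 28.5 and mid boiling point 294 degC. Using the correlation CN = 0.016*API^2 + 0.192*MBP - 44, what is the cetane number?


CN = 0.016 * 28.5^2 + 0.192 * 294 - 44
CN = 12.996 + 56.448 - 44 = 25.444

25.444


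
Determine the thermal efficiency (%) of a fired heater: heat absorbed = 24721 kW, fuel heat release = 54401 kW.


Furnace efficiency = Q_absorbed / Q_fuel * 100
= 24721 / 54401 * 100 = 45.44

45.44 %


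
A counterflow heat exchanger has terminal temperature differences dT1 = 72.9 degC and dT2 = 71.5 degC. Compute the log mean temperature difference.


LMTD = (dT1 - dT2) / ln(dT1/dT2)
= (72.9 - 71.5) / ln(72.9 / 71.5) = 1.4 / 0.0193912 = 72.20

72.20 degC


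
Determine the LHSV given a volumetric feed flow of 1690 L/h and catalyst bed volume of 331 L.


LHSV = volumetric feed rate / catalyst volume
= 1690 L/h / 331 L
= 5.106 h^-1

5.106 h^-1


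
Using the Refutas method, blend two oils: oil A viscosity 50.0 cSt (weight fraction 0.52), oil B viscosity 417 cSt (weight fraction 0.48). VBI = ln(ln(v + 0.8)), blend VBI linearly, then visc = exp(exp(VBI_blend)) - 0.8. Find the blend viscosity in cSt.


Refutas method: VBN_i = 14.534*ln(ln(visc_i + 0.8)) + 10.975, blended linearly by mass fraction; since VBN is linear in VBI_i = ln(ln(visc_i + 0.8)) and the fractions sum to 1, blend VBI directly: visc = exp(exp(VBI_blend)) - 0.8
VBI_1 = ln(ln(50.0 + 0.8)) = 1.3681
VBI_2 = ln(ln(417 + 0.8)) = 1.79758
VBI_blend = 0.52 * 1.3681 + 0.48 * 1.79758 = 1.57425
visc_blend = exp(exp(1.57425)) - 0.8 = 124.1

124.1 cSt


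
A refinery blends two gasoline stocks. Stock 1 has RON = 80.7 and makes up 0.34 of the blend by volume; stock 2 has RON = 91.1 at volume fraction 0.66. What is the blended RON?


Linear blending: RON_blend = sum(vi * RONi)
Contribution 1: 0.34 * 80.7 = 27.438
Contribution 2: 0.66 * 91.1 = 60.126
RON_blend = 27.438 + 60.126 = 87.564

87.564


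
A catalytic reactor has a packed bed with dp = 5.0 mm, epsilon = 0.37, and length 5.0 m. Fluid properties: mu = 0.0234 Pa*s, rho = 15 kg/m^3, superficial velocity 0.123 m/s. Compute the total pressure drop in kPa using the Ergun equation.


dp = 5.0 mm = 0.005 m
Viscous term = 150*0.0234*0.123*(1-0.37)^2 / (0.005^2*0.37^3) = 135316
Inertial term = 1.75*15*0.123^2*(1-0.37) / (0.005*0.37^3) = 987.882
dP/L = 135316 + 987.882 = 136304 Pa/m
dP = 136304 * 5.0 / 1000 = 681.5 kPa

681.5 kPa


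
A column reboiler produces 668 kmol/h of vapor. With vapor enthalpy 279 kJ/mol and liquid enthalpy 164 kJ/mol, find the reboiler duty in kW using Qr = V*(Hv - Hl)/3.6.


Qr = 668 * (279 - 164) / 3.6 = 668 * 115 / 3.6 = 21340

21340 kW


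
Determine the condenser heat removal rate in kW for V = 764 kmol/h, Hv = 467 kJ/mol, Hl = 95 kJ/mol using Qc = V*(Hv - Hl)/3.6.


Qc = 764 * (467 - 95) / 3.6 = 764 * 372 / 3.6 = 78950

78950 kW


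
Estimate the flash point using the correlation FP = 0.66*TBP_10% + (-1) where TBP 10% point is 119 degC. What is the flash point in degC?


FP = 0.66 * 119 + (-1) = 77.54

77.54 degC


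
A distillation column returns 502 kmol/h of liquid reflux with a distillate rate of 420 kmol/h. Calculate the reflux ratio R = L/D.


Reflux ratio definition: R = L / D (liquid returned / distillate withdrawn)
L = 502 kmol/h, D = 420 kmol/h
R = 502 / 420 = 1.195

1.195


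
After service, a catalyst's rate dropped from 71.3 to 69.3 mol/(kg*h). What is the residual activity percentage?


Activity (%) = (rate_used / rate_fresh) * 100
rate_used = 69.3, rate_fresh = 71.3
= (69.3 / 71.3) * 100
= 0.9719 * 100 = 97.19

97.19 %


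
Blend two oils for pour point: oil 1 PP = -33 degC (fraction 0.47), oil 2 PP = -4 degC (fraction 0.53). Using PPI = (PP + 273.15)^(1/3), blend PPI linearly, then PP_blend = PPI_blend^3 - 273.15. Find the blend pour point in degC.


PPI_1 = (-33 + 273.15)^(1/3) = 6.215759
PPI_2 = (-4 + 273.15)^(1/3) = 6.456514
PPI_blend = 0.47 * 6.215759 + 0.53 * 6.456514 = 6.343359
PP_blend = 6.343359^3 - 273.15 = 255.2454 - 273.15 = -17.9

-17.9 degC


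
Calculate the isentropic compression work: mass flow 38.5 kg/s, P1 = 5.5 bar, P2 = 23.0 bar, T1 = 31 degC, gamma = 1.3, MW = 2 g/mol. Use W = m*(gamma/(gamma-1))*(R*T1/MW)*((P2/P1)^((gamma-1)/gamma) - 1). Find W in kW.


Isentropic work: W = m*(gamma/(gamma-1))*(R*T1/MW)*((P2/P1)^((gamma-1)/gamma) - 1)
T1 = 31 + 273.15 = 304.15 K
Pressure ratio = 23.0 / 5.5 = 4.18182
Exponent = (1.3 - 1)/1.3 = 0.230769
(P2/P1)^exp - 1 = 4.18182^0.230769 - 1 = 0.391207
W = 38.5 * 1.3 / 0.3 * 8.314 * 304.15 / 2 * 0.391207 = 82520

82520 kW


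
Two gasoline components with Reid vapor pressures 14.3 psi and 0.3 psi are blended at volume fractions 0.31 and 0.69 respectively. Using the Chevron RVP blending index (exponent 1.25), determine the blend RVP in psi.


Chevron index: RVP_blend = (sum xi*RVPi^1.25)^(1/1.25)
RVP^1.25 terms: 0.31 * 14.3^1.25 + 0.69 * 0.3^1.25 = 8.77368
RVP_blend = 8.77368^(1/1.25) = 5.683

5.683 psi


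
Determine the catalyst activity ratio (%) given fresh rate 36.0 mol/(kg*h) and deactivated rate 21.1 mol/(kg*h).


Activity (%) = (rate_used / rate_fresh) * 100
rate_used = 21.1, rate_fresh = 36.0
= (21.1 / 36.0) * 100
= 0.5861 * 100 = 58.61

58.61 %


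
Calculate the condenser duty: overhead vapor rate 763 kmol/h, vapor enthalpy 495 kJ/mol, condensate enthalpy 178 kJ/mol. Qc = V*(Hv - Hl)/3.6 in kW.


Qc = 763 * (495 - 178) / 3.6 = 763 * 317 / 3.6 = 67190

67190 kW


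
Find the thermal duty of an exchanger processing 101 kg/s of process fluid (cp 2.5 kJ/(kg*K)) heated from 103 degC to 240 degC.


Q = m_dot * cp * delta_T
delta_T = 240 - 103 = 137 K
Q = 101 * 2.5 * 137
= 252.5 * 137
= 34592.5 kW

34592.5 kW


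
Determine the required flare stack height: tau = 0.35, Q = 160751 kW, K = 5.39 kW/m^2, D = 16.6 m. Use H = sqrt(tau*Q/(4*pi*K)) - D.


tau*Q/(4*pi*K) = 0.35 * 160751 / (4 * pi * 5.39) = 830.66
sqrt(830.66) = 28.8212
H = 28.8212 - 16.6 = 12.22

12.22 m


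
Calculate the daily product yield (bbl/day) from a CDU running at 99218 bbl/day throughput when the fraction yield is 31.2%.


Crude throughput = 99218 bbl/day
Fraction yield = 31.2%
yield = throughput * fraction / 100
yield = 99218 * 31.2 / 100 = 30956.016

30956.016 bbl/day


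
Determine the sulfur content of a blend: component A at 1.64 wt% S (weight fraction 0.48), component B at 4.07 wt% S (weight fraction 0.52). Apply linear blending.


Linear sulfur blending: S_blend = x1*S1 + x2*S2
Contribution 1: 0.48 * 1.64 = 0.7872 wt%
Contribution 2: 0.52 * 4.07 = 2.1164 wt%
S_blend = 0.7872 + 2.1164 = 2.9036

2.9036 wt%


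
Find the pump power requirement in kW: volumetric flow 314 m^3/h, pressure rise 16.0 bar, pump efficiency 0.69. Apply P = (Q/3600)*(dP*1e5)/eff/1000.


Q = 314 / 3600 = 0.0872222 m^3/s
P = 0.0872222 * (16.0 * 1e5) / 0.69 / 1000 = 202.3

202.3 kW


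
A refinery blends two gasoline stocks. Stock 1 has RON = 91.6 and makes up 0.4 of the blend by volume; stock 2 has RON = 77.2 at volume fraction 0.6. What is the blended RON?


Linear blending: RON_blend = sum(vi * RONi)
Contribution 1: 0.4 * 91.6 = 36.64
Contribution 2: 0.6 * 77.2 = 46.32
RON_blend = 36.64 + 46.32 = 82.96

82.96


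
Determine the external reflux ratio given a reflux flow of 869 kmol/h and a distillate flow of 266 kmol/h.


Reflux ratio definition: R = L / D (liquid returned / distillate withdrawn)
L = 869 kmol/h, D = 266 kmol/h
R = 869 / 266 = 3.267

3.267


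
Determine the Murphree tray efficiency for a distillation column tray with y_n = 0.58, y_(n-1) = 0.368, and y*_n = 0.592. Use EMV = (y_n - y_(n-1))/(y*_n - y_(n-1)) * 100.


Murphree vapor efficiency: EMV = (y_n - y_(n-1)) / (y*_n - y_(n-1)) * 100
EMV = (0.58 - 0.368) / (0.592 - 0.368) * 100 = 0.212 / 0.224 * 100 = 94.64

94.64 %


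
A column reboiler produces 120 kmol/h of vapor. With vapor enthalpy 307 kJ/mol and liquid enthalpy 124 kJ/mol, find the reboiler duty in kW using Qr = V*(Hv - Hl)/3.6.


Qr = 120 * (307 - 124) / 3.6 = 120 * 183 / 3.6 = 6100

6100 kW


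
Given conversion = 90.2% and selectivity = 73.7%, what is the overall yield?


Overall yield = conversion (%) * selectivity (%) / 100
Conversion = 90.2%, Selectivity = 73.7%
Y = 90.2 * 73.7 / 100
= 66.4774 %

66.4774 %


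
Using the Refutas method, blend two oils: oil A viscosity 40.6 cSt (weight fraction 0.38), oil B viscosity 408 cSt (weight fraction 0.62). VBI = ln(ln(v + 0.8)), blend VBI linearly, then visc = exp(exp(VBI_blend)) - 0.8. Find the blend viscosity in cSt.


Refutas method: VBN_i = 14.534*ln(ln(visc_i + 0.8)) + 10.975, blended linearly by mass fraction; since VBN is linear in VBI_i = ln(ln(visc_i + 0.8)) and the fractions sum to 1, blend VBI directly: visc = exp(exp(VBI_blend)) - 0.8
VBI_1 = ln(ln(40.6 + 0.8)) = 1.31461
VBI_2 = ln(ln(408 + 0.8)) = 1.79396
VBI_blend = 0.38 * 1.31461 + 0.62 * 1.79396 = 1.61181
visc_blend = exp(exp(1.61181)) - 0.8 = 149.4

149.4 cSt


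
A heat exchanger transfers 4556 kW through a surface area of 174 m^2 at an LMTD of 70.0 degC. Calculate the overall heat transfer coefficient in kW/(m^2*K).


From Q = U*A*LMTD, U = Q / (A * LMTD)
U = 4556 / (174 * 70.0) = 4556 / 12180 = 0.3741

0.3741 kW/(m^2*K)


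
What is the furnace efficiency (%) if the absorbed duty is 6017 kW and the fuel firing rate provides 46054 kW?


Furnace efficiency = Q_absorbed / Q_fuel * 100
= 6017 / 46054 * 100 = 13.07

13.07 %


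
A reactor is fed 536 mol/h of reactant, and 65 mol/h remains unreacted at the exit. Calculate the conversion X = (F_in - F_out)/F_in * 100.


X = (F_in - F_out) / F_in * 100
Moles reacted = 536 - 65 = 471
X = 471 / 536 * 100
= 0.8787 * 100
= 87.87 %

87.87 %


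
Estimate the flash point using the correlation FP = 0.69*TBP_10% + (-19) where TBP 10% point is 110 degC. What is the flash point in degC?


FP = 0.69 * 110 + (-19) = 56.9

56.9 degC


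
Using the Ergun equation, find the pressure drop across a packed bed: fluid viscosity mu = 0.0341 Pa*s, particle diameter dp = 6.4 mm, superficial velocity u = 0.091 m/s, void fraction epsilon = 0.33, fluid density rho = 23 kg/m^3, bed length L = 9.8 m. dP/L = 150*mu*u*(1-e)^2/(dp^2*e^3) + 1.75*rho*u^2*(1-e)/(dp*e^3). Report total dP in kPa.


dp = 6.4 mm = 0.0064 m
Viscous term = 150*0.0341*0.091*(1-0.33)^2 / (0.0064^2*0.33^3) = 141950
Inertial term = 1.75*23*0.091^2*(1-0.33) / (0.0064*0.33^3) = 970.961
dP/L = 141950 + 970.961 = 142921 Pa/m
dP = 142921 * 9.8 / 1000 = 1401 kPa

1401 kPa


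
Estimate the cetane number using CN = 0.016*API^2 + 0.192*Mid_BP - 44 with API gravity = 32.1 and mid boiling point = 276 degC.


CN = 0.016 * 32.1^2 + 0.192 * 276 - 44
CN = 16.48656 + 52.992 - 44 = 25.47856

25.47856


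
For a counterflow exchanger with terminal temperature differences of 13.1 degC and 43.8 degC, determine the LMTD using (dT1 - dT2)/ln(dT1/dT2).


LMTD = (dT1 - dT2) / ln(dT1/dT2)
= (13.1 - 43.8) / ln(13.1 / 43.8) = -30.7 / -1.20702 = 25.43

25.43 degC


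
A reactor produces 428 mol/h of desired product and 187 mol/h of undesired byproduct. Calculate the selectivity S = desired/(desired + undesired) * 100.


Selectivity = desired / (desired + undesired) * 100
Total products = 428 + 187 = 615 mol/h
S = 428 / 615 * 100
= 0.6959 * 100
= 69.59 %

69.59 %


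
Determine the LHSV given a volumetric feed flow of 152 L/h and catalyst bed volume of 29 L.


LHSV = volumetric feed rate / catalyst volume
= 152 L/h / 29 L
= 5.241 h^-1

5.241 h^-1


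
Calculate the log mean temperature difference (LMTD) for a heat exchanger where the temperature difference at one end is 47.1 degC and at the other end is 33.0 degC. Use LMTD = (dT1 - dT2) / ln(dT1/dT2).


LMTD = (dT1 - dT2) / ln(dT1/dT2)
= (47.1 - 33.0) / ln(47.1 / 33.0) = 14.1 / 0.355765 = 39.63

39.63 degC


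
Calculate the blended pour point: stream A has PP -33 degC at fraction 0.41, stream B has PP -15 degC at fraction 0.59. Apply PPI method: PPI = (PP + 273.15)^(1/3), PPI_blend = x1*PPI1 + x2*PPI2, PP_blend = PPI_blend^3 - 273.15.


PPI_1 = (-33 + 273.15)^(1/3) = 6.215759
PPI_2 = (-15 + 273.15)^(1/3) = 6.36733
PPI_blend = 0.41 * 6.215759 + 0.59 * 6.36733 = 6.305186
PP_blend = 6.305186^3 - 273.15 = 250.665 - 273.15 = -22.48

-22.48 degC


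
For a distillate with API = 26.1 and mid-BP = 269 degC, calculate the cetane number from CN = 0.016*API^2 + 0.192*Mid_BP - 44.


CN = 0.016 * 26.1^2 + 0.192 * 269 - 44
CN = 10.89936 + 51.648 - 44 = 18.54736

18.54736


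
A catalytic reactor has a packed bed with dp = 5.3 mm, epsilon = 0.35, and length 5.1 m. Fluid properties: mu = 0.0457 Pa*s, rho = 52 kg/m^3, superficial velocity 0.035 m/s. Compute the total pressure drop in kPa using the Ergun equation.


dp = 5.3 mm = 0.0053 m
Viscous term = 150*0.0457*0.035*(1-0.35)^2 / (0.0053^2*0.35^3) = 84167.9
Inertial term = 1.75*52*0.035^2*(1-0.35) / (0.0053*0.35^3) = 318.868
dP/L = 84167.9 + 318.868 = 84486.8 Pa/m
dP = 84486.8 * 5.1 / 1000 = 430.9 kPa

430.9 kPa


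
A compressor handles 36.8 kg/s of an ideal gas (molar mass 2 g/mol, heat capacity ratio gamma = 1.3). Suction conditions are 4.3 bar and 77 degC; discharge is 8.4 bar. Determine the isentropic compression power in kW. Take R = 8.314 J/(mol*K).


Isentropic work: W = m*(gamma/(gamma-1))*(R*T1/MW)*((P2/P1)^((gamma-1)/gamma) - 1)
T1 = 77 + 273.15 = 350.15 K
Pressure ratio = 8.4 / 4.3 = 1.95349
Exponent = (1.3 - 1)/1.3 = 0.230769
(P2/P1)^exp - 1 = 1.95349^0.230769 - 1 = 0.167106
W = 36.8 * 1.3 / 0.3 * 8.314 * 350.15 / 2 * 0.167106 = 38790

38790 kW


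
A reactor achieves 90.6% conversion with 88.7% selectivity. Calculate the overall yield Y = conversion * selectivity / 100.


Overall yield = conversion (%) * selectivity (%) / 100
Conversion = 90.6%, Selectivity = 88.7%
Y = 90.6 * 88.7 / 100
= 80.3622 %

80.3622 %


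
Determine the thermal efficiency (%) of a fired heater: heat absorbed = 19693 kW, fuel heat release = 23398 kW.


Furnace efficiency = Q_absorbed / Q_fuel * 100
= 19693 / 23398 * 100 = 84.17

84.17 %


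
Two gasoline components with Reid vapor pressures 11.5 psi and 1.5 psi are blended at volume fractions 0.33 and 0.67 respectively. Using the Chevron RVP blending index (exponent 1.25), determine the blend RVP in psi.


Chevron index: RVP_blend = (sum xi*RVPi^1.25)^(1/1.25)
RVP^1.25 terms: 0.33 * 11.5^1.25 + 0.67 * 1.5^1.25 = 8.10075
RVP_blend = 8.10075^(1/1.25) = 5.331

5.331 psi


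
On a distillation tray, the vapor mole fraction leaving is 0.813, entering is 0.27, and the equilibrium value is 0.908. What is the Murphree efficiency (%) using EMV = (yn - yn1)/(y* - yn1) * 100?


Murphree vapor efficiency: EMV = (y_n - y_(n-1)) / (y*_n - y_(n-1)) * 100
EMV = (0.813 - 0.27) / (0.908 - 0.27) * 100 = 0.543 / 0.638 * 100 = 85.11

85.11 %


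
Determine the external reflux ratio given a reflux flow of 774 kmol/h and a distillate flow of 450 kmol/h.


Reflux ratio definition: R = L / D (liquid returned / distillate withdrawn)
L = 774 kmol/h, D = 450 kmol/h
R = 774 / 450 = 1.720

1.720


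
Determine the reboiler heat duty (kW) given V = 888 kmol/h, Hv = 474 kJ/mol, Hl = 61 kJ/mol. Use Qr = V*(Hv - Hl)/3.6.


Qr = 888 * (474 - 61) / 3.6 = 888 * 413 / 3.6 = 101900

101900 kW


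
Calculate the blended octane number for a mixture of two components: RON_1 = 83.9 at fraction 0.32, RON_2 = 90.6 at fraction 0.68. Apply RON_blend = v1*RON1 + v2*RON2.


Linear blending: RON_blend = sum(vi * RONi)
Contribution 1: 0.32 * 83.9 = 26.848
Contribution 2: 0.68 * 90.6 = 61.608
RON_blend = 26.848 + 61.608 = 88.456

88.456


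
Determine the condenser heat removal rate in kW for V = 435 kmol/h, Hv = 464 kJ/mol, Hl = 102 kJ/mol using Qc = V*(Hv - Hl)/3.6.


Qc = 435 * (464 - 102) / 3.6 = 435 * 362 / 3.6 = 43740

43740 kW


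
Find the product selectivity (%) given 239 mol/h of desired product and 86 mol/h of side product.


Selectivity = desired / (desired + undesired) * 100
Total products = 239 + 86 = 325 mol/h
S = 239 / 325 * 100
= 0.7354 * 100
= 73.54 %

73.54 %


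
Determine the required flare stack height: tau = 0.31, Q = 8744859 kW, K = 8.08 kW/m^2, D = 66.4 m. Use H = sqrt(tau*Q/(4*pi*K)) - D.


tau*Q/(4*pi*K) = 0.31 * 8744859 / (4 * pi * 8.08) = 26698.9
sqrt(26698.9) = 163.398
H = 163.398 - 66.4 = 97.00

97.00 m


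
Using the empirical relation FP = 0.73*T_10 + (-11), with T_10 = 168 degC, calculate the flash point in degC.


FP = 0.73 * 168 + (-11) = 111.64

111.64 degC


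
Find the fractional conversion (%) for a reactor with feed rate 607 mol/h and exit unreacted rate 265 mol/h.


X = (F_in - F_out) / F_in * 100
Moles reacted = 607 - 265 = 342
X = 342 / 607 * 100
= 0.5634 * 100
= 56.34 %

56.34 %


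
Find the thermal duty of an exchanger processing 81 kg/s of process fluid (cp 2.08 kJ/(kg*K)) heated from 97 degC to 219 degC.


Q = m_dot * cp * delta_T
delta_T = 219 - 97 = 122 K
Q = 81 * 2.08 * 122
= 168.48 * 122
= 20554.56 kW

20554.56 kW


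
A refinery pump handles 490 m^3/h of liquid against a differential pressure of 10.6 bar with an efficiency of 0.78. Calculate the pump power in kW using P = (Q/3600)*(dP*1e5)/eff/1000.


Q = 490 / 3600 = 0.136111 m^3/s
P = 0.136111 * (10.6 * 1e5) / 0.78 / 1000 = 185.0

185.0 kW


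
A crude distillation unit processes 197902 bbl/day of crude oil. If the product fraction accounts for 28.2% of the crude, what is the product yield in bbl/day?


Crude throughput = 197902 bbl/day
Fraction yield = 28.2%
yield = throughput * fraction / 100
yield = 197902 * 28.2 / 100 = 55808.364

55808.364 bbl/day


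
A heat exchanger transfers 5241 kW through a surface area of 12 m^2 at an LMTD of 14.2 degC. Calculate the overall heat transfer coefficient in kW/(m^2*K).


From Q = U*A*LMTD, U = Q / (A * LMTD)
U = 5241 / (12 * 14.2) = 5241 / 170.4 = 30.76

30.76 kW/(m^2*K)


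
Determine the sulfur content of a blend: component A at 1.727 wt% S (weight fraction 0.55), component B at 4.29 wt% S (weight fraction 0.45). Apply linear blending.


Linear sulfur blending: S_blend = x1*S1 + x2*S2
Contribution 1: 0.55 * 1.727 = 0.94985 wt%
Contribution 2: 0.45 * 4.29 = 1.9305 wt%
S_blend = 0.94985 + 1.9305 = 2.88035

2.88035 wt%


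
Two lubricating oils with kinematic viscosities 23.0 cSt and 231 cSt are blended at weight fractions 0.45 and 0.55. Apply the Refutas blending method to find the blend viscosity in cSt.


Refutas method: VBN_i = 14.534*ln(ln(visc_i + 0.8)) + 10.975, blended linearly by mass fraction; since VBN is linear in VBI_i = ln(ln(visc_i + 0.8)) and the fractions sum to 1, blend VBI directly: visc = exp(exp(VBI_blend)) - 0.8
VBI_1 = ln(ln(23.0 + 0.8)) = 1.15363
VBI_2 = ln(ln(231 + 0.8)) = 1.69486
VBI_blend = 0.45 * 1.15363 + 0.55 * 1.69486 = 1.45131
visc_blend = exp(exp(1.45131)) - 0.8 = 70.63

70.63 cSt


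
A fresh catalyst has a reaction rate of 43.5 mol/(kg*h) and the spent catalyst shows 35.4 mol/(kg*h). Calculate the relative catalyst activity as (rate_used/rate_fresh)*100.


Activity (%) = (rate_used / rate_fresh) * 100
rate_used = 35.4, rate_fresh = 43.5
= (35.4 / 43.5) * 100
= 0.8138 * 100 = 81.38

81.38 %


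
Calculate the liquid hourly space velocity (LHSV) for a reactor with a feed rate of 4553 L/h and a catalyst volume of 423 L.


LHSV = volumetric feed rate / catalyst volume
= 4553 L/h / 423 L
= 10.76 h^-1

10.76 h^-1


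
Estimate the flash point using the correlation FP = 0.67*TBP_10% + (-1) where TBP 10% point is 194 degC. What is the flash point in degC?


FP = 0.67 * 194 + (-1) = 128.98

128.98 degC


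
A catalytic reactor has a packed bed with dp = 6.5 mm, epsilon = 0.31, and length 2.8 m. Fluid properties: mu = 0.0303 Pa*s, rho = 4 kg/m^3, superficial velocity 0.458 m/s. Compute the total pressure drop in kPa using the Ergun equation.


dp = 6.5 mm = 0.0065 m
Viscous term = 150*0.0303*0.458*(1-0.31)^2 / (0.0065^2*0.31^3) = 787382
Inertial term = 1.75*4*0.458^2*(1-0.31) / (0.0065*0.31^3) = 5232.14
dP/L = 787382 + 5232.14 = 792614 Pa/m
dP = 792614 * 2.8 / 1000 = 2219 kPa

2219 kPa


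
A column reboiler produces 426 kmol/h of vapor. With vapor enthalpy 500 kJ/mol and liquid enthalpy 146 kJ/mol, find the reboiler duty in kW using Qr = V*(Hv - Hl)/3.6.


Qr = 426 * (500 - 146) / 3.6 = 426 * 354 / 3.6 = 41890

41890 kW


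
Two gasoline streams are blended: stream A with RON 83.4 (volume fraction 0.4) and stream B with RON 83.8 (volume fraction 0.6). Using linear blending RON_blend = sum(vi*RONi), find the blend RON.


Linear blending: RON_blend = sum(vi * RONi)
Contribution 1: 0.4 * 83.4 = 33.36
Contribution 2: 0.6 * 83.8 = 50.28
RON_blend = 33.36 + 50.28 = 83.64

83.64


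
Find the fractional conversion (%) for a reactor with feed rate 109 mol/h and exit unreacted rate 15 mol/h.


X = (F_in - F_out) / F_in * 100
Moles reacted = 109 - 15 = 94
X = 94 / 109 * 100
= 0.8624 * 100
= 86.24 %

86.24 %


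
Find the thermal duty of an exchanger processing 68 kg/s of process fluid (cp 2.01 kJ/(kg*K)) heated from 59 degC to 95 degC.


Q = m_dot * cp * delta_T
delta_T = 95 - 59 = 36 K
Q = 68 * 2.01 * 36
= 136.68 * 36
= 4920.48 kW

4920.48 kW


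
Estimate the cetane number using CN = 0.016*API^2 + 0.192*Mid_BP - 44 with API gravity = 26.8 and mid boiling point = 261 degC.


CN = 0.016 * 26.8^2 + 0.192 * 261 - 44
CN = 11.49184 + 50.112 - 44 = 17.60384

17.60384


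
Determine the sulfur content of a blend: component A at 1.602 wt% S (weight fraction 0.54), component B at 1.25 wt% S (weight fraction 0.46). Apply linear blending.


Linear sulfur blending: S_blend = x1*S1 + x2*S2
Contribution 1: 0.54 * 1.602 = 0.86508 wt%
Contribution 2: 0.46 * 1.25 = 0.575 wt%
S_blend = 0.86508 + 0.575 = 1.44008

1.44008 wt%


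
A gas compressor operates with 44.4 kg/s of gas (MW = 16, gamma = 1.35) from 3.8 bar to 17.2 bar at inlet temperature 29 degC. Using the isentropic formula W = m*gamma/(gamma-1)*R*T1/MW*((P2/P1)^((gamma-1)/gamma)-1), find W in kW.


Isentropic work: W = m*(gamma/(gamma-1))*(R*T1/MW)*((P2/P1)^((gamma-1)/gamma) - 1)
T1 = 29 + 273.15 = 302.15 K
Pressure ratio = 17.2 / 3.8 = 4.52632
Exponent = (1.35 - 1)/1.35 = 0.259259
(P2/P1)^exp - 1 = 4.52632^0.259259 - 1 = 0.479135
W = 44.4 * 1.35 / 0.35 * 8.314 * 302.15 / 16 * 0.479135 = 12880

12880 kW


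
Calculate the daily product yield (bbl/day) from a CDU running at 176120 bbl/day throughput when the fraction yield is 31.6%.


Crude throughput = 176120 bbl/day
Fraction yield = 31.6%
yield = throughput * fraction / 100
yield = 176120 * 31.6 / 100 = 55653.92

55653.92 bbl/day


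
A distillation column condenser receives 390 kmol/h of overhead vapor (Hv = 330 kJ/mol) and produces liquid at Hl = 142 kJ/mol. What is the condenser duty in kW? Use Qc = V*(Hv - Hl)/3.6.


Qc = 390 * (330 - 142) / 3.6 = 390 * 188 / 3.6 = 20370

20370 kW


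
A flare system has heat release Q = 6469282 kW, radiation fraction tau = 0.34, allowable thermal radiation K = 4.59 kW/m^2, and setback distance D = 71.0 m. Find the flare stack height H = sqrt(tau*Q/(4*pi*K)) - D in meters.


tau*Q/(4*pi*K) = 0.34 * 6469282 / (4 * pi * 4.59) = 38134
sqrt(38134) = 195.279
H = 195.279 - 71.0 = 124.3

124.3 m


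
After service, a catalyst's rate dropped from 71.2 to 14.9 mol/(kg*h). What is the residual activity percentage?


Activity (%) = (rate_used / rate_fresh) * 100
rate_used = 14.9, rate_fresh = 71.2
= (14.9 / 71.2) * 100
= 0.2093 * 100 = 20.93

20.93 %


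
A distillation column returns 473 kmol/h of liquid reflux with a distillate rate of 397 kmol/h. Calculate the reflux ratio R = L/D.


Reflux ratio definition: R = L / D (liquid returned / distillate withdrawn)
L = 473 kmol/h, D = 397 kmol/h
R = 473 / 397 = 1.191

1.191


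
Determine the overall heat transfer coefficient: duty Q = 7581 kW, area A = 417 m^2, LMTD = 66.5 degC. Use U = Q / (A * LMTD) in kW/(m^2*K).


From Q = U*A*LMTD, U = Q / (A * LMTD)
U = 7581 / (417 * 66.5) = 7581 / 27730.5 = 0.2734

0.2734 kW/(m^2*K)


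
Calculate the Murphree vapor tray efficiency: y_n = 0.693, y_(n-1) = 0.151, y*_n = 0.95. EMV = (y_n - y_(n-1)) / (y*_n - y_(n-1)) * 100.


Murphree vapor efficiency: EMV = (y_n - y_(n-1)) / (y*_n - y_(n-1)) * 100
EMV = (0.693 - 0.151) / (0.95 - 0.151) * 100 = 0.542 / 0.799 * 100 = 67.83

67.83 %


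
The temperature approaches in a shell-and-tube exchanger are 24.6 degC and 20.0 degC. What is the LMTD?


LMTD = (dT1 - dT2) / ln(dT1/dT2)
= (24.6 - 20.0) / ln(24.6 / 20.0) = 4.6 / 0.207014 = 22.22

22.22 degC


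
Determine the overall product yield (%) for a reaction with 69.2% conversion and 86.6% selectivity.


Overall yield = conversion (%) * selectivity (%) / 100
Conversion = 69.2%, Selectivity = 86.6%
Y = 69.2 * 86.6 / 100
= 59.9272 %

59.9272 %


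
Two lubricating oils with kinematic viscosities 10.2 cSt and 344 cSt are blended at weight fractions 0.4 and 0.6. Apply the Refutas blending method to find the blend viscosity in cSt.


Refutas method: VBN_i = 14.534*ln(ln(visc_i + 0.8)) + 10.975, blended linearly by mass fraction; since VBN is linear in VBI_i = ln(ln(visc_i + 0.8)) and the fractions sum to 1, blend VBI directly: visc = exp(exp(VBI_blend)) - 0.8
VBI_1 = ln(ln(10.2 + 0.8)) = 0.874591
VBI_2 = ln(ln(344 + 0.8)) = 1.76524
VBI_blend = 0.4 * 0.874591 + 0.6 * 1.76524 = 1.40898
visc_blend = exp(exp(1.40898)) - 0.8 = 59.05

59.05 cSt


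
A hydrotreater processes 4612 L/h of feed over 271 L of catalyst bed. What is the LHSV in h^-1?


LHSV = volumetric feed rate / catalyst volume
= 4612 L/h / 271 L
= 17.02 h^-1

17.02 h^-1


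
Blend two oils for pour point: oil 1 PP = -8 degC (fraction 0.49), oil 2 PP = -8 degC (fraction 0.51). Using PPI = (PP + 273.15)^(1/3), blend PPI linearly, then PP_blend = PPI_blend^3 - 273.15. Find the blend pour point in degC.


PPI_1 = (-8 + 273.15)^(1/3) = 6.42437
PPI_2 = (-8 + 273.15)^(1/3) = 6.42437
PPI_blend = 0.49 * 6.42437 + 0.51 * 6.42437 = 6.42437
PP_blend = 6.42437^3 - 273.15 = 265.15 - 273.15 = -8

-8 degC


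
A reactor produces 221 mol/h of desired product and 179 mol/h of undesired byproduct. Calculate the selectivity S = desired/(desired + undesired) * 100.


Selectivity = desired / (desired + undesired) * 100
Total products = 221 + 179 = 400 mol/h
S = 221 / 400 * 100
= 0.5525 * 100
= 55.25 %

55.25 %


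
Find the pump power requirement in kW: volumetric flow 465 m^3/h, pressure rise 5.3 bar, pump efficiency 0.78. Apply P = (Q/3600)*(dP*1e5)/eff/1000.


Q = 465 / 3600 = 0.129167 m^3/s
P = 0.129167 * (5.3 * 1e5) / 0.78 / 1000 = 87.77

87.77 kW


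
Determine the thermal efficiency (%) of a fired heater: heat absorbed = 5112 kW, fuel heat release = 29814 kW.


Furnace efficiency = Q_absorbed / Q_fuel * 100
= 5112 / 29814 * 100 = 17.15

17.15 %


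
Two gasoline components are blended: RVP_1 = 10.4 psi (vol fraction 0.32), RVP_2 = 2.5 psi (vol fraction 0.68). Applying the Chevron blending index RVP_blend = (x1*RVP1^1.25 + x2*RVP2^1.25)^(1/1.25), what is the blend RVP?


Chevron index: RVP_blend = (sum xi*RVPi^1.25)^(1/1.25)
RVP^1.25 terms: 0.32 * 10.4^1.25 + 0.68 * 2.5^1.25 = 8.11406
RVP_blend = 8.11406^(1/1.25) = 5.338

5.338 psi


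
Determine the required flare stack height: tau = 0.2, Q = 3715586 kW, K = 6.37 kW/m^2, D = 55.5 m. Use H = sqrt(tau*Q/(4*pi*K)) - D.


tau*Q/(4*pi*K) = 0.2 * 3715586 / (4 * pi * 6.37) = 9283.42
sqrt(9283.42) = 96.3505
H = 96.3505 - 55.5 = 40.85

40.85 m


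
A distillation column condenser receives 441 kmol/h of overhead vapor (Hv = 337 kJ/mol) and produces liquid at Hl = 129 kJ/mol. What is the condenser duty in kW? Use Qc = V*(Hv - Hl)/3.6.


Qc = 441 * (337 - 129) / 3.6 = 441 * 208 / 3.6 = 25480

25480 kW


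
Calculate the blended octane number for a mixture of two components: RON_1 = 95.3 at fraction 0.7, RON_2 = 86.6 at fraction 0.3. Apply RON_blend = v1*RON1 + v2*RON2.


Linear blending: RON_blend = sum(vi * RONi)
Contribution 1: 0.7 * 95.3 = 66.71
Contribution 2: 0.3 * 86.6 = 25.98
RON_blend = 66.71 + 25.98 = 92.69

92.69


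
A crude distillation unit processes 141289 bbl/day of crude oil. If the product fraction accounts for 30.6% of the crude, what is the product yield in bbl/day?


Crude throughput = 141289 bbl/day
Fraction yield = 30.6%
yield = throughput * fraction / 100
yield = 141289 * 30.6 / 100 = 43234.434

43234.434 bbl/day


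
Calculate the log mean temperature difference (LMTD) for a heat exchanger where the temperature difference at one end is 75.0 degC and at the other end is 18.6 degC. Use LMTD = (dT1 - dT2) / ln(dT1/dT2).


LMTD = (dT1 - dT2) / ln(dT1/dT2)
= (75.0 - 18.6) / ln(75.0 / 18.6) = 56.4 / 1.39433 = 40.45

40.45 degC
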